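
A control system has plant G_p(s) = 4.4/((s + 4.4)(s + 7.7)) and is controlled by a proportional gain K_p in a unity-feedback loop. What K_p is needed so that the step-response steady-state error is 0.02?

Steady-state error for a unit step on this type-0 loop is 1/(1 + K_p·G_p(0)).
G_p(0) = 0.1299. Require 1/(1 + K_p·0.1299) = 0.02, so 1 + 0.1299·K_p = 50.
K_p = (50 − 1)/0.1299 = 377.

K_p = 377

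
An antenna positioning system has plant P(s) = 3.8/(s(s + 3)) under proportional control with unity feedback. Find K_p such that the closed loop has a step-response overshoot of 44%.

From %OS = 100·exp(−πζ/√(1−ζ²)) = 44%, ζ = −ln(0.44)/√(π²+ln²(0.44)) = 0.2528.
Characteristic equation s² + 3s + 3.8K_p = 0 gives ζ = 3/(2√(3.8K_p)).
Setting ζ = 0.2528: √(3.8K_p) = 3/(2·0.2528) = 5.933, so K_p = 35.2/3.8 = 9.26.

K_p = 9.26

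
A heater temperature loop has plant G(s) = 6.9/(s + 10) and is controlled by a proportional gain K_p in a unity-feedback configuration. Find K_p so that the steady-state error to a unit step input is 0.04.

K_p = 34.8

The loop is type 0, so e_ss(step) = 1/(1 + K_pos) with K_pos = K_p·G(0).
G(0) = 0.69. Require 1/(1 + K_p·0.69) = 0.04, so 1 + 0.69·K_p = 25.
K_p = (25 − 1)/0.69 = 34.8.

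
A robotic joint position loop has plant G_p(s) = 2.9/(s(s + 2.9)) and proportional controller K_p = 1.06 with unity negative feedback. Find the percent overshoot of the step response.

The closed-loop denominator s² + 2.9s + 3.074 gives ω_n = √3.074 = 1.753 and ζ = 2.9/(2ω_n) = 0.827.
%OS = 100·exp(−πζ/√(1−ζ²)) = 100·exp(−π·0.827/√0.316) = 0.984%.

0.984%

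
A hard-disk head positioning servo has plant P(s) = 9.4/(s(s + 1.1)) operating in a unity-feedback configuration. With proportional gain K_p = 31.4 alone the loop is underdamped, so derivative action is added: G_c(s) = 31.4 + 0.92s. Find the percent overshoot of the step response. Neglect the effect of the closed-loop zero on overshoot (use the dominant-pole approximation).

39.5%

Forward path: (31.4 + 0.92s)·9.4/(s(s+1.1)). The closed-loop characteristic equation is s² + (1.1 + 9.4·0.92)s + 9.4·31.4 = 0.
That is s² + 9.748s + 295.2 = 0, so ω_n = 17.18 rad/s and ζ = 9.748/(2·17.18) = 0.2837.
%OS = 100·exp(−πζ/√(1−ζ²)) = 39.5%.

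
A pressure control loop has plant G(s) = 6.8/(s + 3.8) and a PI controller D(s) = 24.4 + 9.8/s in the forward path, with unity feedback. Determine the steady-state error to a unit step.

The open loop D(s)G(s) has a pole at the origin (type 1), so the static position error constant is infinite and e_ss = 1/(1+∞) = 0.

0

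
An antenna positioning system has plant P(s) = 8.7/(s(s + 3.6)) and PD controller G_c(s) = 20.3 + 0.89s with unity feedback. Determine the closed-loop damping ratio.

ζ = 0.427

Forward path: (20.3 + 0.89s)·8.7/(s(s+3.6)). The closed-loop characteristic equation is s² + (3.6 + 8.7·0.89)s + 8.7·20.3 = 0.
That is s² + 11.34s + 176.6 = 0, so ω_n = 13.29 rad/s and ζ = 11.34/(2·13.29) = 0.4268.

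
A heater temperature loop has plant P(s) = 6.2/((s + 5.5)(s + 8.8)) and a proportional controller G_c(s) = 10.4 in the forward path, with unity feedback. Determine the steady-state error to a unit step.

0.429

The loop is type 0. Static position error constant K_pos = G_c(0)·P(0) = 10.4·0.1281 = 1.332.
Steady-state error to a unit step: e_ss = 1/(1+K_pos) = 1/2.332 = 0.429.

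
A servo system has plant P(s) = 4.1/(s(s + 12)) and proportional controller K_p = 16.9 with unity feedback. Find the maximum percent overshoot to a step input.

3.81%

From 1 + K_pP(s) = 0: s² + 12s + 69.29 = 0 ⇒ ω_n = 8.324, ζ = 0.7208.
%OS = 100·exp(−πζ/√(1−ζ²)) = 100·exp(−π·0.7208/√0.4804) = 3.81%.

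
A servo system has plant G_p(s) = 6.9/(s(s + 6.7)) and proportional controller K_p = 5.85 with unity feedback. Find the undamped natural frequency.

ω_n = 6.35 rad/s

The closed-loop denominator is s(s+6.7) + 5.85·6.9 = s² + 6.7s + 40.37.
So ω_n² = 40.37 ⇒ ω_n = 6.353 rad/s, and ζ = 6.7/(2ω_n) = 0.527.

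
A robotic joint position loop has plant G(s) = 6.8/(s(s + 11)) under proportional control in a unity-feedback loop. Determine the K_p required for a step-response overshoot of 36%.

K_p = 46.5

From %OS = 100·exp(−πζ/√(1−ζ²)) = 36%, ζ = −ln(0.36)/√(π²+ln²(0.36)) = 0.3093.
Characteristic equation s² + 11s + 6.8K_p = 0 gives ζ = 11/(2√(6.8K_p)).
Setting ζ = 0.3093: √(6.8K_p) = 11/(2·0.3093) = 17.78, so K_p = 316.3/6.8 = 46.5.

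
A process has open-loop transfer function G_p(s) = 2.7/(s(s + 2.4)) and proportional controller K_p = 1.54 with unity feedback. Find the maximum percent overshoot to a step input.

Closed-loop characteristic equation: s² + 2.4s + 4.158 = 0, so ω_n = 2.039 rad/s and ζ = 2.4/(2·2.039) = 0.5885.
%OS = 100·exp(−πζ/√(1−ζ²)) = 100·exp(−π·0.5885/√0.6537) = 10.2%.

10.2%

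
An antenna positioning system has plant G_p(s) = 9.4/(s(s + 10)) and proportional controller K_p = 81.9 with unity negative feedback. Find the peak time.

The closed-loop denominator s² + 10s + 769.9 gives ω_n = √769.9 = 27.75 and ζ = 10/(2ω_n) = 0.1802.
Damped frequency ω_d = ω_n√(1−ζ²) = 27.29 rad/s, so peak time T_p = π/ω_d = 0.115 s.

T_p = 0.115 s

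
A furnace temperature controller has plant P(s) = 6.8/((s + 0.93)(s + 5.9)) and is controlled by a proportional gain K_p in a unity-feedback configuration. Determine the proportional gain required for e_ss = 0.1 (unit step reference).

K_p = 7.26

Steady-state error for a unit step on this type-0 loop is 1/(1 + K_p·P(0)).
P(0) = 1.239. Require 1/(1 + K_p·1.239) = 0.1, so 1 + 1.239·K_p = 10.
K_p = (10 − 1)/1.239 = 7.26.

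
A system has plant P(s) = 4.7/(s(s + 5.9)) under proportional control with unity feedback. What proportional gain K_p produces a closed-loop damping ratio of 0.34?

Closed-loop characteristic equation: s² + 5.9s + K_p·4.7 = 0.
So ω_n = √(4.7K_p) and 2ζω_n = 5.9, giving ζ = 5.9/(2√(4.7K_p)).
Setting ζ = 0.34: √(4.7K_p) = 5.9/(2·0.34) = 8.676, so K_p = 75.28/4.7 = 16.

K_p = 16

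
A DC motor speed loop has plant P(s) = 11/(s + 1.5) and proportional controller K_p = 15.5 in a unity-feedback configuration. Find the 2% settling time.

T_s ≈ 0.0233 s

Closed-loop transfer function: T(s) = K_p·P(s)/(1 + K_p·P(s)) = 170.5/(s + 1.5 + 170.5) = 170.5/(s + 172).
Time constant τ = 1/172 = 0.005814 s, so the 2% settling time is about 4τ = 0.0233 s.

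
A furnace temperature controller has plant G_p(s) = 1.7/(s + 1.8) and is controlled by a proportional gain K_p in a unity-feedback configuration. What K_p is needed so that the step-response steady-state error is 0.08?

The loop is type 0, so e_ss(step) = 1/(1 + K_pos) with K_pos = K_p·G_p(0).
G_p(0) = 0.9444. Require 1/(1 + K_p·0.9444) = 0.08, so 1 + 0.9444·K_p = 12.5.
K_p = (12.5 − 1)/0.9444 = 12.2.

K_p = 12.2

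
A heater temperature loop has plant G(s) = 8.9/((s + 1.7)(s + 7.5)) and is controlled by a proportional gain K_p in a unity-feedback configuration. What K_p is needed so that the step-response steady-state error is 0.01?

The loop is type 0, so e_ss(step) = 1/(1 + K_pos) with K_pos = K_p·G(0).
G(0) = 0.698. Require 1/(1 + K_p·0.698) = 0.01, so 1 + 0.698·K_p = 100.
K_p = (100 − 1)/0.698 = 142.

K_p = 142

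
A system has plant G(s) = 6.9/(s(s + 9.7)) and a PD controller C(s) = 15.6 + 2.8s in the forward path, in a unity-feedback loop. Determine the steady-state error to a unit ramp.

0.0901

The loop has one pole at the origin (type 1). Velocity error constant K_v = lim_{s→0} s·C(s)G(s) = 15.6·6.9/9.7 = 11.1.
Steady-state error to a unit ramp: e_ss = 1/K_v = 0.0901.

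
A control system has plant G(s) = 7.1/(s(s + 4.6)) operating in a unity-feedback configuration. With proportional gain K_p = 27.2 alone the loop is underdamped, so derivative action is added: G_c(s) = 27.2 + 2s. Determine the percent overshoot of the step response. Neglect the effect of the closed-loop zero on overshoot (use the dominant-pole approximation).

Forward path: (27.2 + 2s)·7.1/(s(s+4.6)). The closed-loop characteristic equation is s² + (4.6 + 7.1·2)s + 7.1·27.2 = 0.
That is s² + 18.8s + 193.1 = 0, so ω_n = 13.9 rad/s and ζ = 18.8/(2·13.9) = 0.6764.
%OS = 100·exp(−πζ/√(1−ζ²)) = 5.58%.

5.58%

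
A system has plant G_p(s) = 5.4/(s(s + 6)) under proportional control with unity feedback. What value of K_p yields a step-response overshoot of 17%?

K_p = 6.91

From %OS = 100·exp(−πζ/√(1−ζ²)) = 17%, ζ = −ln(0.17)/√(π²+ln²(0.17)) = 0.4913.
Characteristic equation s² + 6s + 5.4K_p = 0 gives ζ = 6/(2√(5.4K_p)).
Setting ζ = 0.4913: √(5.4K_p) = 6/(2·0.4913) = 6.107, so K_p = 37.29/5.4 = 6.91.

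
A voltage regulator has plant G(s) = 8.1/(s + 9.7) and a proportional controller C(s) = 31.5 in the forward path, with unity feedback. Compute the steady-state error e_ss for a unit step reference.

The loop is type 0. Static position error constant K_pos = C(0)·G(0) = 31.5·0.8351 = 26.3.
Steady-state error to a unit step: e_ss = 1/(1+K_pos) = 1/27.3 = 0.0366.

0.0366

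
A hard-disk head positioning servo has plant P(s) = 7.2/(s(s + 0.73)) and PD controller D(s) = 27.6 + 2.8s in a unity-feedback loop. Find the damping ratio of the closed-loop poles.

Forward path: (27.6 + 2.8s)·7.2/(s(s+0.73)). The closed-loop characteristic equation is s² + (0.73 + 7.2·2.8)s + 7.2·27.6 = 0.
That is s² + 20.89s + 198.7 = 0, so ω_n = 14.1 rad/s and ζ = 20.89/(2·14.1) = 0.7409.

ζ = 0.741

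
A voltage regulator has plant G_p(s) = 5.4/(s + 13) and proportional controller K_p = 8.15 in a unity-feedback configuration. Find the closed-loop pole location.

s = -57.01

Closed-loop transfer function: T(s) = K_p·G_p(s)/(1 + K_p·G_p(s)) = 44.01/(s + 13 + 44.01) = 44.01/(s + 57.01).
The closed-loop pole is at s = −57.01.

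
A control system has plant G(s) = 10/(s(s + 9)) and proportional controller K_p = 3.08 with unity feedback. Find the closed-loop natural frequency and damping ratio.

ω_n = 5.55 rad/s, ζ = 0.811

The closed-loop denominator is s(s+9) + 3.08·10 = s² + 9s + 30.8.
So ω_n² = 30.8 ⇒ ω_n = 5.55 rad/s, and ζ = 9/(2ω_n) = 0.811.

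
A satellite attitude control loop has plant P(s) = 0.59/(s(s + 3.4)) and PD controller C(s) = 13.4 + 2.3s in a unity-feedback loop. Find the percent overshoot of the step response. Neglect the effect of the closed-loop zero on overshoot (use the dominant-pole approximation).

Forward path: (13.4 + 2.3s)·0.59/(s(s+3.4)). The closed-loop characteristic equation is s² + (3.4 + 0.59·2.3)s + 0.59·13.4 = 0.
That is s² + 4.757s + 7.906 = 0, so ω_n = 2.812 rad/s and ζ = 4.757/(2·2.812) = 0.8459.
%OS = 100·exp(−πζ/√(1−ζ²)) = 0.685%.

0.685%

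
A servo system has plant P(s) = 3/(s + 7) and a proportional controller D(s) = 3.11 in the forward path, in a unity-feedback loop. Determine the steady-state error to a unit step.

0.429

The loop is type 0. Static position error constant K_pos = D(0)·P(0) = 3.11·0.4286 = 1.333.
Steady-state error to a unit step: e_ss = 1/(1+K_pos) = 1/2.333 = 0.429.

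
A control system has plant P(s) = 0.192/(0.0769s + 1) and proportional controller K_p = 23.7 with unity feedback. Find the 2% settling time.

Closed loop: T(s) = K_p·P/(1+K_p·P) = 4.55/(0.0769s + 1 + 4.55), with pole at s = −(1 + 4.55)/0.0769 = −72.18.
τ = 1/72.18 = 0.01385 s, so 2% settling time ≈ 4τ = 0.0554 s.

T_s ≈ 0.0554 s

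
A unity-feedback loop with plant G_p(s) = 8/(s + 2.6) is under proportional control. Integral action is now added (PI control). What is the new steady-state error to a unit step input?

0

The integrator makes K_pos = lim_{s→0} C(s)G(s) infinite, so e_ss = 1/(1+K_pos) = 0.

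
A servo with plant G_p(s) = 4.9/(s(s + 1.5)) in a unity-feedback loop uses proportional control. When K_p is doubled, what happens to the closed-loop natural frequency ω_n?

increase

ω_n = √(4.9·K_p), which grows with K_p.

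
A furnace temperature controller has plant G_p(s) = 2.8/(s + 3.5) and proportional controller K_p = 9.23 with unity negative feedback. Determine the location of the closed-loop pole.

s = -29.34

Closed-loop transfer function: T(s) = K_p·G_p(s)/(1 + K_p·G_p(s)) = 25.84/(s + 3.5 + 25.84) = 25.84/(s + 29.34).
The closed-loop pole is at s = −29.34.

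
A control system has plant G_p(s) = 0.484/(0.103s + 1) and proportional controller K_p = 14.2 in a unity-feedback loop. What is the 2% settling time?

Closed loop: T(s) = K_p·G_p/(1+K_p·G_p) = 6.873/(0.103s + 1 + 6.873), with pole at s = −(1 + 6.873)/0.103 = −76.43.
τ = 1/76.43 = 0.01308 s, so 2% settling time ≈ 4τ = 0.0523 s.

T_s ≈ 0.0523 s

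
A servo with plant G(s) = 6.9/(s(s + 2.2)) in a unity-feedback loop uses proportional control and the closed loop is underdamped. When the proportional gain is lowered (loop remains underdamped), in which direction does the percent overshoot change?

ζ = 2.2/(2√(6.9K_p)) rises as K_p falls; higher damping means less overshoot.

decrease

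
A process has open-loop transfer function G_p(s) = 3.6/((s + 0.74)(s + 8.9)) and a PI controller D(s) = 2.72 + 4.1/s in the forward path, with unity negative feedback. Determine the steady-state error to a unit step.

The open loop D(s)G_p(s) has a pole at the origin (type 1), so the static position error constant is infinite and e_ss = 1/(1+∞) = 0.

0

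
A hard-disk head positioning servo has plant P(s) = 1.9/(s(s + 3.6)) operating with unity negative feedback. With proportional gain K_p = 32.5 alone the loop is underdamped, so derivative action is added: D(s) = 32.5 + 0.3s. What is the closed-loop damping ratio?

Forward path: (32.5 + 0.3s)·1.9/(s(s+3.6)). The closed-loop characteristic equation is s² + (3.6 + 1.9·0.3)s + 1.9·32.5 = 0.
That is s² + 4.17s + 61.75 = 0, so ω_n = 7.858 rad/s and ζ = 4.17/(2·7.858) = 0.2653.

ζ = 0.265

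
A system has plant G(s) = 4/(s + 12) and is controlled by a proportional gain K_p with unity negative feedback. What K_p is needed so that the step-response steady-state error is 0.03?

K_p = 97

For a type-0 loop with proportional control, e_ss = 1/(1 + K_p·G(0)).
G(0) = 0.3333. Require 1/(1 + K_p·0.3333) = 0.03, so 1 + 0.3333·K_p = 33.33.
K_p = (33.33 − 1)/0.3333 = 97.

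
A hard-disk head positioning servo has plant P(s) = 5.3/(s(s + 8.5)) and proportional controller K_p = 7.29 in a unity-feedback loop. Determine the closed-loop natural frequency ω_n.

The closed-loop denominator is s(s+8.5) + 7.29·5.3 = s² + 8.5s + 38.64.
Matching s² + 2ζω_n s + ω_n²: ω_n = √38.64 = 6.216 rad/s and 2ζω_n = 8.5, so ζ = 8.5/(2·6.216) = 0.684.

ω_n = 6.22 rad/s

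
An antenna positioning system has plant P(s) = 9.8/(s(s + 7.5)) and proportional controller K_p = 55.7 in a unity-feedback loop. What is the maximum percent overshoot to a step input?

From 1 + K_pP(s) = 0: s² + 7.5s + 545.9 = 0 ⇒ ω_n = 23.36, ζ = 0.1605.
%OS = 100·exp(−πζ/√(1−ζ²)) = 100·exp(−π·0.1605/√0.9742) = 60%.

60%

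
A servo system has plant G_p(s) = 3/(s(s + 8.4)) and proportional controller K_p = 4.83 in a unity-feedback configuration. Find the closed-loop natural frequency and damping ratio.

1 + K_p·G_p(s) = 0 gives s² + 8.4s + 14.49 = 0.
Matching s² + 2ζω_n s + ω_n²: ω_n = √14.49 = 3.807 rad/s and 2ζω_n = 8.4, so ζ = 8.4/(2·3.807) = 1.1.

ω_n = 3.81 rad/s, ζ = 1.1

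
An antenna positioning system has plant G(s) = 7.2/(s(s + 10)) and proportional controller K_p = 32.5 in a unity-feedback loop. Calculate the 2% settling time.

T_s ≈ 0.8 s

The closed-loop denominator s² + 10s + 234 gives ω_n = √234 = 15.3 and ζ = 10/(2ω_n) = 0.3269.
2% settling time T_s ≈ 4/(ζω_n) = 4/5 = 0.8 s.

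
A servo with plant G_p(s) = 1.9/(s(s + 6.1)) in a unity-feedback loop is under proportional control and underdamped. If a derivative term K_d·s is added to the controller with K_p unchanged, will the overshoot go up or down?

decrease

The derivative term adds K·K_d to the s-coefficient of the characteristic equation, raising 2ζω_n while ω_n is unchanged; ζ increases, so overshoot decreases.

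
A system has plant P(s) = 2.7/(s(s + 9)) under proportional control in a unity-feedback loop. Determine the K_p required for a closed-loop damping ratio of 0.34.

K_p = 64.9

Closed-loop characteristic equation: s² + 9s + K_p·2.7 = 0.
So ω_n = √(2.7K_p) and 2ζω_n = 9, giving ζ = 9/(2√(2.7K_p)).
Setting ζ = 0.34: √(2.7K_p) = 9/(2·0.34) = 13.24, so K_p = 175.2/2.7 = 64.9.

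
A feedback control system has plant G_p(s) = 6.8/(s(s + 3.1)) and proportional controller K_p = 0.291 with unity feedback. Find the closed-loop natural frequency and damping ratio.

1 + K_p·G_p(s) = 0 gives s² + 3.1s + 1.979 = 0.
Matching s² + 2ζω_n s + ω_n²: ω_n = √1.979 = 1.407 rad/s and 2ζω_n = 3.1, so ζ = 3.1/(2·1.407) = 1.1.

ω_n = 1.41 rad/s, ζ = 1.1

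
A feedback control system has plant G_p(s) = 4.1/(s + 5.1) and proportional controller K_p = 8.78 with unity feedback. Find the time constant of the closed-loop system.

Closed-loop transfer function: T(s) = K_p·G_p(s)/(1 + K_p·G_p(s)) = 36/(s + 5.1 + 36) = 36/(s + 41.1).
Time constant τ = 1/41.1 = 0.0243 s.

τ = 0.0243 s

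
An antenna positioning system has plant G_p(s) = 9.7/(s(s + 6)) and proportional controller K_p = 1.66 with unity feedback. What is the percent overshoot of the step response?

From 1 + K_pG_p(s) = 0: s² + 6s + 16.1 = 0 ⇒ ω_n = 4.013, ζ = 0.7476.
%OS = 100·exp(−πζ/√(1−ζ²)) = 100·exp(−π·0.7476/√0.4411) = 2.91%.

2.91%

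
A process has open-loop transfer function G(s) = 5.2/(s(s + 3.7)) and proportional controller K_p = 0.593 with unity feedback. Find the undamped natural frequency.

With unity feedback the closed-loop characteristic equation is s² + 3.7s + 0.593·5.2 = s² + 3.7s + 3.084 = 0.
Matching s² + 2ζω_n s + ω_n²: ω_n = √3.084 = 1.756 rad/s and 2ζω_n = 3.7, so ζ = 3.7/(2·1.756) = 1.05.

ω_n = 1.76 rad/s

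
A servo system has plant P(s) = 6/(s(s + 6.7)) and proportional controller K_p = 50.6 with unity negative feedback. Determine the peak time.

T_p = 0.184 s

The closed-loop denominator s² + 6.7s + 303.6 gives ω_n = √303.6 = 17.42 and ζ = 6.7/(2ω_n) = 0.1923.
Damped frequency ω_d = ω_n√(1−ζ²) = 17.1 rad/s, so peak time T_p = π/ω_d = 0.184 s.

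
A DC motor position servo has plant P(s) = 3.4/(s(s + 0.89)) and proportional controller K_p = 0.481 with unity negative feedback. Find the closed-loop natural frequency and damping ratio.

The closed-loop denominator is s(s+0.89) + 0.481·3.4 = s² + 0.89s + 1.635.
Matching s² + 2ζω_n s + ω_n²: ω_n = √1.635 = 1.279 rad/s and 2ζω_n = 0.89, so ζ = 0.89/(2·1.279) = 0.348.

ω_n = 1.28 rad/s, ζ = 0.348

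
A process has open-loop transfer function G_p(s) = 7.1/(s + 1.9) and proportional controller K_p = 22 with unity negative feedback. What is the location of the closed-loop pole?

Closed-loop transfer function: T(s) = K_p·G_p(s)/(1 + K_p·G_p(s)) = 156.2/(s + 1.9 + 156.2) = 156.2/(s + 158.1).
The closed-loop pole is at s = −158.1.

s = -158.1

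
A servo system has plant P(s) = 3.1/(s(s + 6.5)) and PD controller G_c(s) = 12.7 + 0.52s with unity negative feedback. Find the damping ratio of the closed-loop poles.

ζ = 0.646

Forward path: (12.7 + 0.52s)·3.1/(s(s+6.5)). The closed-loop characteristic equation is s² + (6.5 + 3.1·0.52)s + 3.1·12.7 = 0.
That is s² + 8.112s + 39.37 = 0, so ω_n = 6.275 rad/s and ζ = 8.112/(2·6.275) = 0.6464.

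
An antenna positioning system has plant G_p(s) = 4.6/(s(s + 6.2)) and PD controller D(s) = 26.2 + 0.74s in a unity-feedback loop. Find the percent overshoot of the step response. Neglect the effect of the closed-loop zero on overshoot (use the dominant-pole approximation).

21.7%

Forward path: (26.2 + 0.74s)·4.6/(s(s+6.2)). The closed-loop characteristic equation is s² + (6.2 + 4.6·0.74)s + 4.6·26.2 = 0.
That is s² + 9.604s + 120.5 = 0, so ω_n = 10.98 rad/s and ζ = 9.604/(2·10.98) = 0.4374.
%OS = 100·exp(−πζ/√(1−ζ²)) = 21.7%.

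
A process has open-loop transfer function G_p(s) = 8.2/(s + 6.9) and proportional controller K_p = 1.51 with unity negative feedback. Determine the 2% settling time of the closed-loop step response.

T_s ≈ 0.207 s

Closed-loop transfer function: T(s) = K_p·G_p(s)/(1 + K_p·G_p(s)) = 12.38/(s + 6.9 + 12.38) = 12.38/(s + 19.28).
Time constant τ = 1/19.28 = 0.05186 s, so the 2% settling time is about 4τ = 0.207 s.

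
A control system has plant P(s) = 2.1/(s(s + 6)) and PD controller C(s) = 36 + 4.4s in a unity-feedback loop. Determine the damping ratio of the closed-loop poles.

ζ = 0.876

Forward path: (36 + 4.4s)·2.1/(s(s+6)). The closed-loop characteristic equation is s² + (6 + 2.1·4.4)s + 2.1·36 = 0.
That is s² + 15.24s + 75.6 = 0, so ω_n = 8.695 rad/s and ζ = 15.24/(2·8.695) = 0.8764.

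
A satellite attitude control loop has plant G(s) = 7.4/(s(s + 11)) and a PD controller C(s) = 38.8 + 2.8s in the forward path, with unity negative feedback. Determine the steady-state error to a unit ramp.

The loop has one pole at the origin (type 1). Velocity error constant K_v = lim_{s→0} s·C(s)G(s) = 38.8·7.4/11 = 26.1.
Steady-state error to a unit ramp: e_ss = 1/K_v = 0.0383.

0.0383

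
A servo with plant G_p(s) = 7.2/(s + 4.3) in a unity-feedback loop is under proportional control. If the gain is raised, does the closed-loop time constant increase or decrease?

The closed-loop bandwidth 4.3+K_p·7.2 grows with K_p, so τ shrinks.

decrease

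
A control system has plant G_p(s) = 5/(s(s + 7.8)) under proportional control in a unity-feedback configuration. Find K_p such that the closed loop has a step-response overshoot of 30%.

From %OS = 100·exp(−πζ/√(1−ζ²)) = 30%, ζ = −ln(0.3)/√(π²+ln²(0.3)) = 0.3579.
Characteristic equation s² + 7.8s + 5K_p = 0 gives ζ = 7.8/(2√(5K_p)).
Setting ζ = 0.3579: √(5K_p) = 7.8/(2·0.3579) = 10.9, so K_p = 118.8/5 = 23.8.

K_p = 23.8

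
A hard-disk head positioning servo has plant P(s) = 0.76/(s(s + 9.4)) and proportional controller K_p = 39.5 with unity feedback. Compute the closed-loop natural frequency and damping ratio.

ω_n = 5.48 rad/s, ζ = 0.858

The closed-loop denominator is s(s+9.4) + 39.5·0.76 = s² + 9.4s + 30.02.
So ω_n² = 30.02 ⇒ ω_n = 5.479 rad/s, and ζ = 9.4/(2ω_n) = 0.858.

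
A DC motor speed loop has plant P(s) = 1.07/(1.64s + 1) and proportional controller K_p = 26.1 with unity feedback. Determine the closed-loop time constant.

τ = 0.0567 s

Closed loop: T(s) = K_p·P/(1+K_p·P) = 27.93/(1.64s + 1 + 27.93), with pole at s = −(1 + 27.93)/1.64 = −17.64.
Closed-loop time constant τ = 1/17.64 = 0.0567 s.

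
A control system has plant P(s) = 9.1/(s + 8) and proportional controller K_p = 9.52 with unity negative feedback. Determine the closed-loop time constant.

τ = 0.0106 s

Closed-loop transfer function: T(s) = K_p·P(s)/(1 + K_p·P(s)) = 86.63/(s + 8 + 86.63) = 86.63/(s + 94.63).
Time constant τ = 1/94.63 = 0.0106 s.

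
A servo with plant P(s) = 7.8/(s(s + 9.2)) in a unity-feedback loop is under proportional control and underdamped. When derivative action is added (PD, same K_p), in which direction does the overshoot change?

With PD the characteristic equation becomes s² + (a + K·K_d)s + K·K_p = 0; the damping term grows, ζ rises, overshoot falls.

decrease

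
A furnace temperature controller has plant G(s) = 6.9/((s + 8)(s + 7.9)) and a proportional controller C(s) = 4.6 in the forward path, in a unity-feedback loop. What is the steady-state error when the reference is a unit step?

The loop is type 0. Static position error constant K_pos = C(0)·G(0) = 4.6·0.1092 = 0.5022.
Steady-state error to a unit step: e_ss = 1/(1+K_pos) = 1/1.502 = 0.666.

0.666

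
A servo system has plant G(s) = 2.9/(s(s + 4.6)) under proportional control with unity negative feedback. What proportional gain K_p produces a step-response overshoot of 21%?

K_p = 9.22

From %OS = 100·exp(−πζ/√(1−ζ²)) = 21%, ζ = −ln(0.21)/√(π²+ln²(0.21)) = 0.4449.
Characteristic equation s² + 4.6s + 2.9K_p = 0 gives ζ = 4.6/(2√(2.9K_p)).
Setting ζ = 0.4449: √(2.9K_p) = 4.6/(2·0.4449) = 5.17, so K_p = 26.73/2.9 = 9.22.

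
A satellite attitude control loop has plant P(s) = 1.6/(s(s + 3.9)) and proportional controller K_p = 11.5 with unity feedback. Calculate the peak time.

T_p = 0.822 s

Closed-loop characteristic equation: s² + 3.9s + 18.4 = 0, so ω_n = 4.29 rad/s and ζ = 3.9/(2·4.29) = 0.4546.
Damped frequency ω_d = ω_n√(1−ζ²) = 3.821 rad/s, so peak time T_p = π/ω_d = 0.822 s.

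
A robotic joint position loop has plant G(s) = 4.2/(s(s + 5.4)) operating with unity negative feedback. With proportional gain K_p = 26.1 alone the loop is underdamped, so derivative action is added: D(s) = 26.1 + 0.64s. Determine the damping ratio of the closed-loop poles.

Forward path: (26.1 + 0.64s)·4.2/(s(s+5.4)). The closed-loop characteristic equation is s² + (5.4 + 4.2·0.64)s + 4.2·26.1 = 0.
That is s² + 8.088s + 109.6 = 0, so ω_n = 10.47 rad/s and ζ = 8.088/(2·10.47) = 0.3862.

ζ = 0.386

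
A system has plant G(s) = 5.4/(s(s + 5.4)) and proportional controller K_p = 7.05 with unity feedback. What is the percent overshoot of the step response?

The closed-loop denominator s² + 5.4s + 38.07 gives ω_n = √38.07 = 6.17 and ζ = 5.4/(2ω_n) = 0.4376.
%OS = 100·exp(−πζ/√(1−ζ²)) = 100·exp(−π·0.4376/√0.8085) = 21.7%.

21.7%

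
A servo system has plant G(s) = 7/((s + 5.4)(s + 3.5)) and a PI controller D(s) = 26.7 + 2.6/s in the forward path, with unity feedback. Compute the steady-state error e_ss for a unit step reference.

0

The open loop D(s)G(s) has a pole at the origin (type 1), so the static position error constant is infinite and e_ss = 1/(1+∞) = 0.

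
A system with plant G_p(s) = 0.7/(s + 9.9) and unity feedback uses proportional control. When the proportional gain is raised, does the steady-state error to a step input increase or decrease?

decrease

The position error constant K_pos = K_p·G_p(0) grows with K_p, and e_ss = 1/(1+K_pos) falls.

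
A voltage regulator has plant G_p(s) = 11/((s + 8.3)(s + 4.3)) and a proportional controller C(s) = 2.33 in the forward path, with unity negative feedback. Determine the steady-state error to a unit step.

0.582

The loop is type 0. Static position error constant K_pos = C(0)·G_p(0) = 2.33·0.3082 = 0.7181.
Steady-state error to a unit step: e_ss = 1/(1+K_pos) = 1/1.718 = 0.582.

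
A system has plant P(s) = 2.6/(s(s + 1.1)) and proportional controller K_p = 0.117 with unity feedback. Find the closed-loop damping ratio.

ζ = 0.997

With unity feedback the closed-loop characteristic equation is s² + 1.1s + 0.117·2.6 = s² + 1.1s + 0.3042 = 0.
So ω_n² = 0.3042 ⇒ ω_n = 0.5515 rad/s, and ζ = 1.1/(2ω_n) = 0.997.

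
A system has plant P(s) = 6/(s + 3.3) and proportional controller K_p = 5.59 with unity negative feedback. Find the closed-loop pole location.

s = -36.84

Closed-loop transfer function: T(s) = K_p·P(s)/(1 + K_p·P(s)) = 33.54/(s + 3.3 + 33.54) = 33.54/(s + 36.84).
The closed-loop pole is at s = −36.84.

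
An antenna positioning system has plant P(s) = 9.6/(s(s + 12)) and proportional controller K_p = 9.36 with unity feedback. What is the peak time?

From 1 + K_pP(s) = 0: s² + 12s + 89.86 = 0 ⇒ ω_n = 9.479, ζ = 0.633.
Damped frequency ω_d = ω_n√(1−ζ²) = 7.339 rad/s, so peak time T_p = π/ω_d = 0.428 s.

T_p = 0.428 s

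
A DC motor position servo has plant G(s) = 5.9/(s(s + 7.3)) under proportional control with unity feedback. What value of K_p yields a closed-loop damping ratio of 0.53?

K_p = 8.04

Closed-loop characteristic equation: s² + 7.3s + K_p·5.9 = 0.
So ω_n = √(5.9K_p) and 2ζω_n = 7.3, giving ζ = 7.3/(2√(5.9K_p)).
Setting ζ = 0.53: √(5.9K_p) = 7.3/(2·0.53) = 6.887, so K_p = 47.43/5.9 = 8.04.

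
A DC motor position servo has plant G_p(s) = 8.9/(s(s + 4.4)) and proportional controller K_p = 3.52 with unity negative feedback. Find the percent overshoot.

26.1%

From 1 + K_pG_p(s) = 0: s² + 4.4s + 31.33 = 0 ⇒ ω_n = 5.597, ζ = 0.3931.
%OS = 100·exp(−πζ/√(1−ζ²)) = 100·exp(−π·0.3931/√0.8455) = 26.1%.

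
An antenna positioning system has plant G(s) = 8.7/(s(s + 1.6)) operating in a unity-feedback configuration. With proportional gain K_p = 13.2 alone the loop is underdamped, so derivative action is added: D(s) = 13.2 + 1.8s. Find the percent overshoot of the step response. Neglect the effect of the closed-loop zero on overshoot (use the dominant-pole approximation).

1.4%

Forward path: (13.2 + 1.8s)·8.7/(s(s+1.6)). The closed-loop characteristic equation is s² + (1.6 + 8.7·1.8)s + 8.7·13.2 = 0.
That is s² + 17.26s + 114.8 = 0, so ω_n = 10.72 rad/s and ζ = 17.26/(2·10.72) = 0.8053.
%OS = 100·exp(−πζ/√(1−ζ²)) = 1.4%.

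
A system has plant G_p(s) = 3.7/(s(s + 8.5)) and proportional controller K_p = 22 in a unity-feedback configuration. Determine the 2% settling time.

T_s ≈ 0.941 s

From 1 + K_pG_p(s) = 0: s² + 8.5s + 81.4 = 0 ⇒ ω_n = 9.022, ζ = 0.4711.
2% settling time T_s ≈ 4/(ζω_n) = 4/4.25 = 0.941 s.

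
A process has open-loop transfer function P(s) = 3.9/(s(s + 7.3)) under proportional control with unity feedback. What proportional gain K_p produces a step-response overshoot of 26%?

K_p = 22

From %OS = 100·exp(−πζ/√(1−ζ²)) = 26%, ζ = −ln(0.26)/√(π²+ln²(0.26)) = 0.3941.
Characteristic equation s² + 7.3s + 3.9K_p = 0 gives ζ = 7.3/(2√(3.9K_p)).
Setting ζ = 0.3941: √(3.9K_p) = 7.3/(2·0.3941) = 9.262, so K_p = 85.78/3.9 = 22.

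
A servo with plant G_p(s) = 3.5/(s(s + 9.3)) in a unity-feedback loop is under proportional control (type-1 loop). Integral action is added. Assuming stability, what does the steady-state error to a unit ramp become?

The integrator raises the loop to type 2, so K_v → ∞ and e_ss to a ramp is zero.

0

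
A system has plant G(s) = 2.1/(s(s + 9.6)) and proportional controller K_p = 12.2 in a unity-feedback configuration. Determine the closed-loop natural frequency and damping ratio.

1 + K_p·G(s) = 0 gives s² + 9.6s + 25.62 = 0.
So ω_n² = 25.62 ⇒ ω_n = 5.062 rad/s, and ζ = 9.6/(2ω_n) = 0.948.

ω_n = 5.06 rad/s, ζ = 0.948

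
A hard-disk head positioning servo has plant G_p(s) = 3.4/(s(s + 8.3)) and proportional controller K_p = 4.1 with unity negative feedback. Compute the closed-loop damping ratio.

ζ = 1.11

With unity feedback the closed-loop characteristic equation is s² + 8.3s + 4.1·3.4 = s² + 8.3s + 13.94 = 0.
Matching s² + 2ζω_n s + ω_n²: ω_n = √13.94 = 3.734 rad/s and 2ζω_n = 8.3, so ζ = 8.3/(2·3.734) = 1.11.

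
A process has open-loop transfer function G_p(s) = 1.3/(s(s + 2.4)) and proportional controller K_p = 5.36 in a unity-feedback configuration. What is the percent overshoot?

Closed-loop characteristic equation: s² + 2.4s + 6.968 = 0, so ω_n = 2.64 rad/s and ζ = 2.4/(2·2.64) = 0.4546.
%OS = 100·exp(−πζ/√(1−ζ²)) = 100·exp(−π·0.4546/√0.7933) = 20.1%.

20.1%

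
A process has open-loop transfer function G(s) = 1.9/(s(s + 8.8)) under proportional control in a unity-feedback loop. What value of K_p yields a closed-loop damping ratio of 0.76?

K_p = 17.6

Closed-loop characteristic equation: s² + 8.8s + K_p·1.9 = 0.
So ω_n = √(1.9K_p) and 2ζω_n = 8.8, giving ζ = 8.8/(2√(1.9K_p)).
Setting ζ = 0.76: √(1.9K_p) = 8.8/(2·0.76) = 5.789, so K_p = 33.52/1.9 = 17.6.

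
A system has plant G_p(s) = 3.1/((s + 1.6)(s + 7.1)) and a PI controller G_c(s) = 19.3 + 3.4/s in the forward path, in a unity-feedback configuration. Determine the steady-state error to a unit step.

The open loop G_c(s)G_p(s) has a pole at the origin (type 1), so the static position error constant is infinite and e_ss = 1/(1+∞) = 0.

0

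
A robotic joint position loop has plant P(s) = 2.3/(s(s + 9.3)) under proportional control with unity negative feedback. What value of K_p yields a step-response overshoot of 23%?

From %OS = 100·exp(−πζ/√(1−ζ²)) = 23%, ζ = −ln(0.23)/√(π²+ln²(0.23)) = 0.4237.
Characteristic equation s² + 9.3s + 2.3K_p = 0 gives ζ = 9.3/(2√(2.3K_p)).
Setting ζ = 0.4237: √(2.3K_p) = 9.3/(2·0.4237) = 10.97, so K_p = 120.4/2.3 = 52.4.

K_p = 52.4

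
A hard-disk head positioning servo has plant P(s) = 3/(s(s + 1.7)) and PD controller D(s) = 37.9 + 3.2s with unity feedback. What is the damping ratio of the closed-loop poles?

Forward path: (37.9 + 3.2s)·3/(s(s+1.7)). The closed-loop characteristic equation is s² + (1.7 + 3·3.2)s + 3·37.9 = 0.
That is s² + 11.3s + 113.7 = 0, so ω_n = 10.66 rad/s and ζ = 11.3/(2·10.66) = 0.5299.

ζ = 0.53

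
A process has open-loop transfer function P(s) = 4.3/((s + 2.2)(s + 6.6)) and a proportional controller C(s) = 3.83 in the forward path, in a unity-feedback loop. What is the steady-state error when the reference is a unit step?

The loop is type 0. Static position error constant K_pos = C(0)·P(0) = 3.83·0.2961 = 1.134.
Steady-state error to a unit step: e_ss = 1/(1+K_pos) = 1/2.134 = 0.469.

0.469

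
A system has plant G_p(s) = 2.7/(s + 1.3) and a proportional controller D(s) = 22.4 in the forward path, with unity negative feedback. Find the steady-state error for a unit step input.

The loop is type 0. Static position error constant K_pos = D(0)·G_p(0) = 22.4·2.077 = 46.52.
Steady-state error to a unit step: e_ss = 1/(1+K_pos) = 1/47.52 = 0.021.

0.021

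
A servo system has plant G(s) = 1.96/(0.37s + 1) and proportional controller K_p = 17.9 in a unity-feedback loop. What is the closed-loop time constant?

Closed loop: T(s) = K_p·G/(1+K_p·G) = 35.08/(0.37s + 1 + 35.08), with pole at s = −(1 + 35.08)/0.37 = −97.52.
Closed-loop time constant τ = 1/97.52 = 0.0103 s.

τ = 0.0103 s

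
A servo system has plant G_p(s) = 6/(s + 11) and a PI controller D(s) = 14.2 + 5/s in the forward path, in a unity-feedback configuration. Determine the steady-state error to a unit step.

0

The open loop D(s)G_p(s) has a pole at the origin (type 1), so the static position error constant is infinite and e_ss = 1/(1+∞) = 0.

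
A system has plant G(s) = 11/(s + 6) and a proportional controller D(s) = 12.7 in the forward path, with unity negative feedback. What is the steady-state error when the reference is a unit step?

0.0412

The loop is type 0. Static position error constant K_pos = D(0)·G(0) = 12.7·1.833 = 23.28.
Steady-state error to a unit step: e_ss = 1/(1+K_pos) = 1/24.28 = 0.0412.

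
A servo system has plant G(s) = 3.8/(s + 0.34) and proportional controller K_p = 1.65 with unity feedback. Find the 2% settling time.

Closed-loop transfer function: T(s) = K_p·G(s)/(1 + K_p·G(s)) = 6.27/(s + 0.34 + 6.27) = 6.27/(s + 6.61).
Time constant τ = 1/6.61 = 0.1513 s, so the 2% settling time is about 4τ = 0.605 s.

T_s ≈ 0.605 s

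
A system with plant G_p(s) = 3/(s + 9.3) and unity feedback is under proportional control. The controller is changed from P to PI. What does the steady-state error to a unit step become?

The integrator makes K_pos = lim_{s→0} C(s)G(s) infinite, so e_ss = 1/(1+K_pos) = 0.

0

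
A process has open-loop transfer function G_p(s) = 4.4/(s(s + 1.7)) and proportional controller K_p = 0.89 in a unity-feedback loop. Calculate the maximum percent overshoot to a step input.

From 1 + K_pG_p(s) = 0: s² + 1.7s + 3.916 = 0 ⇒ ω_n = 1.979, ζ = 0.4295.
%OS = 100·exp(−πζ/√(1−ζ²)) = 100·exp(−π·0.4295/√0.8155) = 22.4%.

22.4%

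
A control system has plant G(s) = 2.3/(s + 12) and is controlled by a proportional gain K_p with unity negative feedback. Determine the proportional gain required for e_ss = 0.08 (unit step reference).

K_p = 60

For a type-0 loop with proportional control, e_ss = 1/(1 + K_p·G(0)).
G(0) = 0.1917. Require 1/(1 + K_p·0.1917) = 0.08, so 1 + 0.1917·K_p = 12.5.
K_p = (12.5 − 1)/0.1917 = 60.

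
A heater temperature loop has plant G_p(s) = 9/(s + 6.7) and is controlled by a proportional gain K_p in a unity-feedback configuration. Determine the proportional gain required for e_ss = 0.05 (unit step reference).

K_p = 14.1

Steady-state error for a unit step on this type-0 loop is 1/(1 + K_p·G_p(0)).
G_p(0) = 1.343. Require 1/(1 + K_p·1.343) = 0.05, so 1 + 1.343·K_p = 20.
K_p = (20 − 1)/1.343 = 14.1.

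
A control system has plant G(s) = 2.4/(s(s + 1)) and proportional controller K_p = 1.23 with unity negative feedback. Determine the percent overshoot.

Closed-loop characteristic equation: s² + 1s + 2.952 = 0, so ω_n = 1.718 rad/s and ζ = 1/(2·1.718) = 0.291.
%OS = 100·exp(−πζ/√(1−ζ²)) = 100·exp(−π·0.291/√0.9153) = 38.5%.

38.5%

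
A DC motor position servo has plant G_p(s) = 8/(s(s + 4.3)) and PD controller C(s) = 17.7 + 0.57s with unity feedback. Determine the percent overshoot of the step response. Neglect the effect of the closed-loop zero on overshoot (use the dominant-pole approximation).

28.4%

Forward path: (17.7 + 0.57s)·8/(s(s+4.3)). The closed-loop characteristic equation is s² + (4.3 + 8·0.57)s + 8·17.7 = 0.
That is s² + 8.86s + 141.6 = 0, so ω_n = 11.9 rad/s and ζ = 8.86/(2·11.9) = 0.3723.
%OS = 100·exp(−πζ/√(1−ζ²)) = 28.4%.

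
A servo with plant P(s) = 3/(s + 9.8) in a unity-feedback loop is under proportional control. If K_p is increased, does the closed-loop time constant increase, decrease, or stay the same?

decrease

Closed-loop pole is at s = −(9.8+K_p·3); larger K_p moves it further left, so τ = 1/(9.8+K_p·3) decreases.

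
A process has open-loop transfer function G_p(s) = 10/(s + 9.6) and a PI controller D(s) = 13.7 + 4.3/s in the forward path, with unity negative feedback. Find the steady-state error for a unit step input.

The open loop D(s)G_p(s) has a pole at the origin (type 1), so the static position error constant is infinite and e_ss = 1/(1+∞) = 0.

0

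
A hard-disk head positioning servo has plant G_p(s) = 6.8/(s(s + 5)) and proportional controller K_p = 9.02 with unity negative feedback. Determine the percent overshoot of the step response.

The closed-loop denominator s² + 5s + 61.34 gives ω_n = √61.34 = 7.832 and ζ = 5/(2ω_n) = 0.3192.
%OS = 100·exp(−πζ/√(1−ζ²)) = 100·exp(−π·0.3192/√0.8981) = 34.7%.

34.7%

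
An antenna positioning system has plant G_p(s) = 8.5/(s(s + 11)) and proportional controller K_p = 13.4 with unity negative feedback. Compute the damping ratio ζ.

ζ = 0.515

With unity feedback the closed-loop characteristic equation is s² + 11s + 13.4·8.5 = s² + 11s + 113.9 = 0.
So ω_n² = 113.9 ⇒ ω_n = 10.67 rad/s, and ζ = 11/(2ω_n) = 0.515.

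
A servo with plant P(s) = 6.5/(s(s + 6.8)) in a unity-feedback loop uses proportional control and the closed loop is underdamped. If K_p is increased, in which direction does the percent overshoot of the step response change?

ζ = 6.8/(2√(6.5K_p)) decreases as K_p grows; lower damping means more overshoot.

increase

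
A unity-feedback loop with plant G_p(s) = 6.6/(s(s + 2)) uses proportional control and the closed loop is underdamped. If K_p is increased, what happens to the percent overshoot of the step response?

Characteristic equation s² + 2s + K_p·6.6 = 0: raising K_p raises ω_n while 2ζω_n = 2 is fixed, so ζ falls and overshoot grows.

increase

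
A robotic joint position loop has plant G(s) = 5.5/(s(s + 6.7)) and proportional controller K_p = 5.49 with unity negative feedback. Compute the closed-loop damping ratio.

ζ = 0.61

1 + K_p·G(s) = 0 gives s² + 6.7s + 30.2 = 0.
So ω_n² = 30.2 ⇒ ω_n = 5.495 rad/s, and ζ = 6.7/(2ω_n) = 0.61.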